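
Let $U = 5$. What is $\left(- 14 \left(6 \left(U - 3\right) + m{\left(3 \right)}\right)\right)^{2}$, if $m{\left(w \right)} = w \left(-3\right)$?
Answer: $1764$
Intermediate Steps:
$m{\left(w \right)} = - 3 w$
$\left(- 14 \left(6 \left(U - 3\right) + m{\left(3 \right)}\right)\right)^{2} = \left(- 14 \left(6 \left(5 - 3\right) - 9\right)\right)^{2} = \left(- 14 \left(6 \cdot 2 - 9\right)\right)^{2} = \left(- 14 \left(12 - 9\right)\right)^{2} = \left(\left(-14\right) 3\right)^{2} = \left(-42\right)^{2} = 1764$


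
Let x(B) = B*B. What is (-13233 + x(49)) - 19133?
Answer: -29965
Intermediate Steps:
x(B) = B**2
(-13233 + x(49)) - 19133 = (-13233 + 49**2) - 19133 = (-13233 + 2401) - 19133 = -10832 - 19133 = -29965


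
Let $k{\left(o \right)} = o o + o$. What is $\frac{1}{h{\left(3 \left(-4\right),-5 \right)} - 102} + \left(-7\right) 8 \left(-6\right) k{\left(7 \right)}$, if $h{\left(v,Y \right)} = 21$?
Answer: $\frac{1524095}{81} \approx 18816.0$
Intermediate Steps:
$k{\left(o \right)} = o + o^{2}$ ($k{\left(o \right)} = o^{2} + o = o + o^{2}$)
$\frac{1}{h{\left(3 \left(-4\right),-5 \right)} - 102} + \left(-7\right) 8 \left(-6\right) k{\left(7 \right)} = \frac{1}{21 - 102} + \left(-7\right) 8 \left(-6\right) 7 \left(1 + 7\right) = \frac{1}{-81} + \left(-56\right) \left(-6\right) 7 \cdot 8 = - \frac{1}{81} + 336 \cdot 56 = - \frac{1}{81} + 18816 = \frac{1524095}{81}$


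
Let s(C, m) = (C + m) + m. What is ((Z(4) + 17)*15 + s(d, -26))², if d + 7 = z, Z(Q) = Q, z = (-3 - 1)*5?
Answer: 55696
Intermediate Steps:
z = -20 (z = -4*5 = -20)
d = -27 (d = -7 - 20 = -27)
s(C, m) = C + 2*m
((Z(4) + 17)*15 + s(d, -26))² = ((4 + 17)*15 + (-27 + 2*(-26)))² = (21*15 + (-27 - 52))² = (315 - 79)² = 236² = 55696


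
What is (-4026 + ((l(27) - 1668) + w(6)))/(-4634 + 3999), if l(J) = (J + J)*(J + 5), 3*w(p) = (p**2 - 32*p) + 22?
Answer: 12032/1905 ≈ 6.3160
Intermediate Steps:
w(p) = 22/3 - 32*p/3 + p**2/3 (w(p) = ((p**2 - 32*p) + 22)/3 = (22 + p**2 - 32*p)/3 = 22/3 - 32*p/3 + p**2/3)
l(J) = 2*J*(5 + J) (l(J) = (2*J)*(5 + J) = 2*J*(5 + J))
(-4026 + ((l(27) - 1668) + w(6)))/(-4634 + 3999) = (-4026 + ((2*27*(5 + 27) - 1668) + (22/3 - 32/3*6 + (1/3)*6**2)))/(-4634 + 3999) = (-4026 + ((2*27*32 - 1668) + (22/3 - 64 + (1/3)*36)))/(-635) = (-4026 + ((1728 - 1668) + (22/3 - 64 + 12)))*(-1/635) = (-4026 + (60 - 134/3))*(-1/635) = (-4026 + 46/3)*(-1/635) = -12032/3*(-1/635) = 12032/1905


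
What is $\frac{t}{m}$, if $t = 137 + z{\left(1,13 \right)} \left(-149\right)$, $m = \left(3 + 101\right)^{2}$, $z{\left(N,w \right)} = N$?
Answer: $- \frac{3}{2704} \approx -0.0011095$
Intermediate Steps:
$m = 10816$ ($m = 104^{2} = 10816$)
$t = -12$ ($t = 137 + 1 \left(-149\right) = 137 - 149 = -12$)
$\frac{t}{m} = - \frac{12}{10816} = \left(-12\right) \frac{1}{10816} = - \frac{3}{2704}$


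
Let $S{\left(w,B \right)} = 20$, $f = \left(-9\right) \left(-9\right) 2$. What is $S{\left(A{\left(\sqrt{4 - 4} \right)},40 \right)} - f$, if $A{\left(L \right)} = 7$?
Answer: $-142$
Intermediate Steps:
$f = 162$ ($f = 81 \cdot 2 = 162$)
$S{\left(A{\left(\sqrt{4 - 4} \right)},40 \right)} - f = 20 - 162 = -142$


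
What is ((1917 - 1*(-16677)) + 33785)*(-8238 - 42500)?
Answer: -2657605702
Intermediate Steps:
((1917 - 1*(-16677)) + 33785)*(-8238 - 42500) = ((1917 + 16677) + 33785)*(-50738) = (18594 + 33785)*(-50738) = 52379*(-50738) = -2657605702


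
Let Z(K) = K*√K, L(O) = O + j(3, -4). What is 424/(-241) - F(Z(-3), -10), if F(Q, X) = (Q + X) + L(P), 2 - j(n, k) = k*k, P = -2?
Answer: 5842/241 + 3*I*√3 ≈ 24.241 + 5.1962*I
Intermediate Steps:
j(n, k) = 2 - k² (j(n, k) = 2 - k*k = 2 - k²)
L(O) = -14 + O (L(O) = O + (2 - 1*(-4)²) = O + (2 - 1*16) = O + (2 - 16) = O - 14 = -14 + O)
Z(K) = K^(3/2)
F(Q, X) = -16 + Q + X (F(Q, X) = (Q + X) + (-14 - 2) = (Q + X) - 16 = -16 + Q + X)
424/(-241) - F(Z(-3), -10) = 424/(-241) - (-16 + (-3)^(3/2) - 10) = 424*(-1/241) - (-16 - 3*I*√3 - 10) = -424/241 - (-26 - 3*I*√3) = -424/241 + (26 + 3*I*√3) = 5842/241 + 3*I*√3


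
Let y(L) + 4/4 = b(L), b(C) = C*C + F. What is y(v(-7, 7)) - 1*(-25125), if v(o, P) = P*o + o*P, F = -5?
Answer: 34723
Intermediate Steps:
b(C) = -5 + C**2 (b(C) = C*C - 5 = C**2 - 5 = -5 + C**2)
v(o, P) = 2*P*o (v(o, P) = P*o + P*o = 2*P*o)
y(L) = -6 + L**2 (y(L) = -1 + (-5 + L**2) = -6 + L**2)
y(v(-7, 7)) - 1*(-25125) = (-6 + (2*7*(-7))**2) - 1*(-25125) = (-6 + (-98)**2) + 25125 = (-6 + 9604) + 25125 = 9598 + 25125 = 34723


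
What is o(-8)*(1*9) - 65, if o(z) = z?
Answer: -137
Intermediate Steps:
o(-8)*(1*9) - 65 = -8*9 - 65 = -72 - 65 = -137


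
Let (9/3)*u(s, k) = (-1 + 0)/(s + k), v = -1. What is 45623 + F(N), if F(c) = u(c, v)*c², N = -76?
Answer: 10544689/231 ≈ 45648.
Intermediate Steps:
u(s, k) = -1/(3*(k + s)) (u(s, k) = ((-1 + 0)/(s + k))/3 = (-1/(k + s))/3 = -1/(3*(k + s)))
F(c) = -c²/(-3 + 3*c) (F(c) = (-1/(3*(-1) + 3*c))*c² = (-1/(-3 + 3*c))*c² = -c²/(-3 + 3*c))
45623 + F(N) = 45623 - 1*(-76)²/(-3 + 3*(-76)) = 45623 - 1*5776/(-3 - 228) = 45623 - 1*5776/(-231) = 45623 - 1*5776*(-1/231) = 45623 + 5776/231 = 10544689/231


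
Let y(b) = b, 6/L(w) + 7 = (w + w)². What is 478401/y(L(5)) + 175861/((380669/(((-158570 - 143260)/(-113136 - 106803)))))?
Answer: 413887501996397527/55815972794 ≈ 7.4152e+6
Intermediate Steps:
L(w) = 6/(-7 + 4*w²) (L(w) = 6/(-7 + (w + w)²) = 6/(-7 + (2*w)²) = 6/(-7 + 4*w²))
478401/y(L(5)) + 175861/((380669/(((-158570 - 143260)/(-113136 - 106803))))) = 478401/((6/(-7 + 4*5²))) + 175861/((380669/(((-158570 - 143260)/(-113136 - 106803))))) = 478401/((6/(-7 + 4*25))) + 175861/((380669/((-301830/(-219939))))) = 478401/((6/(-7 + 100))) + 175861/((380669/((-301830*(-1/219939))))) = 478401/((6/93)) + 175861/((380669/(100610/73313))) = 478401/((6*(1/93))) + 175861/((380669*(73313/100610))) = 478401/(2/31) + 175861/(27907986397/100610) = 478401*(31/2) + 175861*(100610/27907986397) = 14830431/2 + 17693375210/27907986397 = 413887501996397527/55815972794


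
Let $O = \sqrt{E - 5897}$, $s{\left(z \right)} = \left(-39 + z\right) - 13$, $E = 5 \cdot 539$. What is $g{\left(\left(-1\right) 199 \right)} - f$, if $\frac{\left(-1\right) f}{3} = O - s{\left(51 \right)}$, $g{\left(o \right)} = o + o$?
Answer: $-395 + 3 i \sqrt{3202} \approx -395.0 + 169.76 i$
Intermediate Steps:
$E = 2695$
$s{\left(z \right)} = -52 + z$
$g{\left(o \right)} = 2 o$
$O = i \sqrt{3202}$ ($O = \sqrt{2695 - 5897} = \sqrt{-3202} = i \sqrt{3202} \approx 56.586 i$)
$f = -3 - 3 i \sqrt{3202}$ ($f = - 3 \left(i \sqrt{3202} - \left(-52 + 51\right)\right) = - 3 \left(i \sqrt{3202} - -1\right) = - 3 \left(i \sqrt{3202} + 1\right) = - 3 \left(1 + i \sqrt{3202}\right) = -3 - 3 i \sqrt{3202} \approx -3.0 - 169.76 i$)
$g{\left(\left(-1\right) 199 \right)} - f = 2 \left(\left(-1\right) 199\right) - \left(-3 - 3 i \sqrt{3202}\right) = 2 \left(-199\right) + \left(3 + 3 i \sqrt{3202}\right) = -398 + \left(3 + 3 i \sqrt{3202}\right) = -395 + 3 i \sqrt{3202}$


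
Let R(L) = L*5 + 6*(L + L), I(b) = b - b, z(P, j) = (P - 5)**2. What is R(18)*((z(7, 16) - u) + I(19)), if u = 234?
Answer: -70380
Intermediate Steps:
z(P, j) = (-5 + P)**2
I(b) = 0
R(L) = 17*L (R(L) = 5*L + 6*(2*L) = 5*L + 12*L = 17*L)
R(18)*((z(7, 16) - u) + I(19)) = (17*18)*(((-5 + 7)**2 - 1*234) + 0) = 306*((2**2 - 234) + 0) = 306*((4 - 234) + 0) = 306*(-230 + 0) = 306*(-230) = -70380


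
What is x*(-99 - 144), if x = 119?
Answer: -28917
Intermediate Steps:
x*(-99 - 144) = 119*(-99 - 144) = 119*(-243) = -28917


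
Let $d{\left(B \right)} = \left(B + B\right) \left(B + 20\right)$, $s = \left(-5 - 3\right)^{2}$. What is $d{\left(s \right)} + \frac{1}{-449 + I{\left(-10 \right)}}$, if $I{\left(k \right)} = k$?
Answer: $\frac{4935167}{459} \approx 10752.0$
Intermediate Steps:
$s = 64$ ($s = \left(-8\right)^{2} = 64$)
$d{\left(B \right)} = 2 B \left(20 + B\right)$
$d{\left(s \right)} + \frac{1}{-449 + I{\left(-10 \right)}} = 2 \cdot 64 \left(20 + 64\right) + \frac{1}{-449 - 10} = 2 \cdot 64 \cdot 84 + \frac{1}{-459} = 10752 - \frac{1}{459} = \frac{4935167}{459}$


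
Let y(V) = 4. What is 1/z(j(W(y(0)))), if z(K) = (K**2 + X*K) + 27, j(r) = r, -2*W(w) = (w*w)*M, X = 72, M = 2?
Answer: -1/869 ≈ -0.0011507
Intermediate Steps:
W(w) = -w**2 (W(w) = -w*w*2/2 = -w**2*2/2 = -w**2)
z(K) = 27 + K**2 + 72*K (z(K) = (K**2 + 72*K) + 27 = 27 + K**2 + 72*K)
1/z(j(W(y(0)))) = 1/(27 + (-1*4**2)**2 + 72*(-1*4**2)) = 1/(27 + (-1*16)**2 + 72*(-1*16)) = 1/(27 + (-16)**2 + 72*(-16)) = 1/(27 + 256 - 1152) = 1/(-869) = -1/869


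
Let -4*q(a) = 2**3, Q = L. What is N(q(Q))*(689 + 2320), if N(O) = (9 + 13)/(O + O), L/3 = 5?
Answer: -33099/2 ≈ -16550.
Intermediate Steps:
L = 15 (L = 3*5 = 15)
Q = 15
q(a) = -2 (q(a) = -1/4*2**3 = -1/4*8 = -2)
N(O) = 11/O (N(O) = 22/((2*O)) = 22*(1/(2*O)) = 11/O)
N(q(Q))*(689 + 2320) = (11/(-2))*(689 + 2320) = (11*(-1/2))*3009 = -11/2*3009 = -33099/2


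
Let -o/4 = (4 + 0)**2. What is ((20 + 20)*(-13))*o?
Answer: 33280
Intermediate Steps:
o = -64 (o = -4*(4 + 0)**2 = -4*4**2 = -4*16 = -64)
((20 + 20)*(-13))*o = ((20 + 20)*(-13))*(-64) = (40*(-13))*(-64) = -520*(-64) = 33280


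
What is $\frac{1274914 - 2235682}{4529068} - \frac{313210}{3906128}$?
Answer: $- \frac{646429021823}{2211389916088} \approx -0.29232$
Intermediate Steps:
$\frac{1274914 - 2235682}{4529068} - \frac{313210}{3906128} = \left(-960768\right) \frac{1}{4529068} - \frac{156605}{1953064} = - \frac{240192}{1132267} - \frac{156605}{1953064} = - \frac{646429021823}{2211389916088}$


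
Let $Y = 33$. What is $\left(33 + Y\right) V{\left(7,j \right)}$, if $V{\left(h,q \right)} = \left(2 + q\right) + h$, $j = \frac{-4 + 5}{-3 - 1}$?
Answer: $\frac{1155}{2} \approx 577.5$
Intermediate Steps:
$j = - \frac{1}{4}$ ($j = 1 \frac{1}{-4} = 1 \left(- \frac{1}{4}\right) = - \frac{1}{4} \approx -0.25$)
$V{\left(h,q \right)} = 2 + h + q$
$\left(33 + Y\right) V{\left(7,j \right)} = \left(33 + 33\right) \left(2 + 7 - \frac{1}{4}\right) = 66 \cdot \frac{35}{4} = \frac{1155}{2}$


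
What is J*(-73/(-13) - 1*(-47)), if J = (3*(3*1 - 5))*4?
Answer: -16416/13 ≈ -1262.8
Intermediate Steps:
J = -24 (J = (3*(3 - 5))*4 = (3*(-2))*4 = -6*4 = -24)
J*(-73/(-13) - 1*(-47)) = -24*(-73/(-13) - 1*(-47)) = -24*(-73*(-1/13) + 47) = -24*(73/13 + 47) = -24*684/13 = -16416/13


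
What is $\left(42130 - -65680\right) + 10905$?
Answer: $118715$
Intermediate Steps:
$\left(42130 - -65680\right) + 10905 = \left(42130 + 65680\right) + 10905 = 107810 + 10905 = 118715$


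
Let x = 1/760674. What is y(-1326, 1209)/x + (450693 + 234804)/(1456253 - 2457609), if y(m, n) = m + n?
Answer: -89119541136945/1001356 ≈ -8.8999e+7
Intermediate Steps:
x = 1/760674 ≈ 1.3146e-6
y(-1326, 1209)/x + (450693 + 234804)/(1456253 - 2457609) = (-1326 + 1209)/(1/760674) + (450693 + 234804)/(1456253 - 2457609) = -117*760674 + 685497/(-1001356) = -88998858 + 685497*(-1/1001356) = -88998858 - 685497/1001356 = -89119541136945/1001356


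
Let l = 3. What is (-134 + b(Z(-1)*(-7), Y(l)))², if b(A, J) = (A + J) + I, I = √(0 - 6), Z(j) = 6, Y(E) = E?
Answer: (173 - I*√6)² ≈ 29923.0 - 847.52*I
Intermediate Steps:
I = I*√6 (I = √(-6) = I*√6 ≈ 2.4495*I)
b(A, J) = A + J + I*√6 (b(A, J) = (A + J) + I*√6 = A + J + I*√6)
(-134 + b(Z(-1)*(-7), Y(l)))² = (-134 + (6*(-7) + 3 + I*√6))² = (-134 + (-42 + 3 + I*√6))² = (-134 + (-39 + I*√6))² = (-173 + I*√6)²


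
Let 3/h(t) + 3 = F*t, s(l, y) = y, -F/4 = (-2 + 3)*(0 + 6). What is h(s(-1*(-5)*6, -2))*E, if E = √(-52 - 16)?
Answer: 2*I*√17/15 ≈ 0.54975*I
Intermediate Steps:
F = -24 (F = -4*(-2 + 3)*(0 + 6) = -4*6 = -24)
E = 2*I*√17 (E = √(-68) = 2*I*√17 ≈ 8.2462*I)
h(t) = 3/(-3 - 24*t)
h(s(-1*(-5)*6, -2))*E = (-1/(1 + 8*(-2)))*(2*I*√17) = (-1/(1 - 16))*(2*I*√17) = (-1/(-15))*(2*I*√17) = (-1*(-1/15))*(2*I*√17) = (2*I*√17)/15 = 2*I*√17/15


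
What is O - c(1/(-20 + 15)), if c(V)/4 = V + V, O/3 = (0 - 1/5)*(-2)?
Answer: 14/5 ≈ 2.8000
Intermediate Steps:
O = 6/5 (O = 3*((0 - 1/5)*(-2)) = 3*((0 - 1*⅕)*(-2)) = 3*((0 - ⅕)*(-2)) = 3*(-⅕*(-2)) = 3*(⅖) = 6/5 ≈ 1.2000)
c(V) = 8*V (c(V) = 4*(V + V) = 4*(2*V) = 8*V)
O - c(1/(-20 + 15)) = 6/5 - 8/(-20 + 15) = 6/5 - 8/(-5) = 6/5 - 8*(-1)/5 = 6/5 - 1*(-8/5) = 6/5 + 8/5 = 14/5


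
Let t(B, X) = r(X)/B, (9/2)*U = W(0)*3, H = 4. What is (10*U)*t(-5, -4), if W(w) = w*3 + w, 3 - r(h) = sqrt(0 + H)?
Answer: 0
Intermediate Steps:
r(h) = 1 (r(h) = 3 - sqrt(0 + 4) = 3 - sqrt(4) = 3 - 1*2 = 3 - 2 = 1)
W(w) = 4*w (W(w) = 3*w + w = 4*w)
U = 0 (U = 2*((4*0)*3)/9 = 2*(0*3)/9 = (2/9)*0 = 0)
t(B, X) = 1/B
(10*U)*t(-5, -4) = (10*0)/(-5) = 0*(-1/5) = 0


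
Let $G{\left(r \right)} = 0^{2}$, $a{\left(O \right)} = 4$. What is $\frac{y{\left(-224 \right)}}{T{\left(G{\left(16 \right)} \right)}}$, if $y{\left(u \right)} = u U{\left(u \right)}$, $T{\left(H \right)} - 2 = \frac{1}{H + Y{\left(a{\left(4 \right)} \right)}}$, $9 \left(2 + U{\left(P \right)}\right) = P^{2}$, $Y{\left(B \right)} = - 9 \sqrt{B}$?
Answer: $- \frac{3210112}{5} \approx -6.4202 \cdot 10^{5}$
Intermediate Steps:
$U{\left(P \right)} = -2 + \frac{P^{2}}{9}$
$G{\left(r \right)} = 0$
$T{\left(H \right)} = 2 + \frac{1}{-18 + H}$ ($T{\left(H \right)} = 2 + \frac{1}{H - 9 \sqrt{4}} = 2 + \frac{1}{H - 18} = 2 + \frac{1}{-18 + H}$)
$y{\left(u \right)} = u \left(-2 + \frac{u^{2}}{9}\right)$
$\frac{y{\left(-224 \right)}}{T{\left(G{\left(16 \right)} \right)}} = \frac{\frac{1}{9} \left(-224\right) \left(-18 + \left(-224\right)^{2}\right)}{\frac{1}{-18 + 0} \left(-35 + 2 \cdot 0\right)} = \frac{\frac{1}{9} \left(-224\right) \left(-18 + 50176\right)}{\frac{1}{-18} \left(-35 + 0\right)} = \frac{\frac{1}{9} \left(-224\right) 50158}{\left(- \frac{1}{18}\right) \left(-35\right)} = - \frac{11235392}{9 \cdot \frac{35}{18}} = \left(- \frac{11235392}{9}\right) \frac{18}{35} = - \frac{3210112}{5}$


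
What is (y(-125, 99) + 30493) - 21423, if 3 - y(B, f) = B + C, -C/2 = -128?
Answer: 8942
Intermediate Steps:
C = 256 (C = -2*(-128) = 256)
y(B, f) = -253 - B (y(B, f) = 3 - (B + 256) = 3 - (256 + B) = 3 + (-256 - B) = -253 - B)
(y(-125, 99) + 30493) - 21423 = ((-253 - 1*(-125)) + 30493) - 21423 = ((-253 + 125) + 30493) - 21423 = (-128 + 30493) - 21423 = 30365 - 21423 = 8942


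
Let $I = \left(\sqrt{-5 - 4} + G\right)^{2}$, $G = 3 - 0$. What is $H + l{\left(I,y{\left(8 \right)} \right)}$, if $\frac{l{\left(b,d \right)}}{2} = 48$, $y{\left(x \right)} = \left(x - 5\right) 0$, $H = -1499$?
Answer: $-1403$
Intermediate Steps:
$G = 3$ ($G = 3 + 0 = 3$)
$y{\left(x \right)} = 0$ ($y{\left(x \right)} = \left(-5 + x\right) 0 = 0$)
$I = \left(3 + 3 i\right)^{2}$ ($I = \left(\sqrt{-5 - 4} + 3\right)^{2} = \left(\sqrt{-9} + 3\right)^{2} = \left(3 i + 3\right)^{2} = \left(3 + 3 i\right)^{2} \approx 18.0 i$)
$l{\left(b,d \right)} = 96$ ($l{\left(b,d \right)} = 2 \cdot 48 = 96$)
$H + l{\left(I,y{\left(8 \right)} \right)} = -1499 + 96 = -1403$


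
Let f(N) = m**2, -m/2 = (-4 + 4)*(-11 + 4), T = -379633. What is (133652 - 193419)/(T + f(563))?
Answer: 59767/379633 ≈ 0.15743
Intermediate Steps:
m = 0 (m = -2*(-4 + 4)*(-11 + 4) = -0*(-7) = -2*0 = 0)
f(N) = 0 (f(N) = 0**2 = 0)
(133652 - 193419)/(T + f(563)) = (133652 - 193419)/(-379633 + 0) = -59767/(-379633) = -59767*(-1/379633) = 59767/379633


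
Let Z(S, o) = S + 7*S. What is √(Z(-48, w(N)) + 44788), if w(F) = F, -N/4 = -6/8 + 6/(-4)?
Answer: 2*√11101 ≈ 210.72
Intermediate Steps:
N = 9 (N = -4*(-6/8 + 6/(-4)) = -4*(-6*⅛ + 6*(-¼)) = -4*(-¾ - 3/2) = -4*(-9/4) = 9)
Z(S, o) = 8*S
√(Z(-48, w(N)) + 44788) = √(8*(-48) + 44788) = √(-384 + 44788) = √44404 = 2*√11101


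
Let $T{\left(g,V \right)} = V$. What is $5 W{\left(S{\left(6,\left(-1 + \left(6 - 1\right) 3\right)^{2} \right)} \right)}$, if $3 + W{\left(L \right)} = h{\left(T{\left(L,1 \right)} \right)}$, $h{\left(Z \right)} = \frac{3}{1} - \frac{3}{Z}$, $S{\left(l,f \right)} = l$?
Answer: $-15$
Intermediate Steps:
$h{\left(Z \right)} = 3 - \frac{3}{Z}$ ($h{\left(Z \right)} = 3 \cdot 1 - \frac{3}{Z} = 3 - \frac{3}{Z}$)
$W{\left(L \right)} = -3$ ($W{\left(L \right)} = -3 + \left(3 - \frac{3}{1}\right) = -3 + \left(3 - 3\right) = -3 + 0 = -3$)
$5 W{\left(S{\left(6,\left(-1 + \left(6 - 1\right) 3\right)^{2} \right)} \right)} = 5 \left(-3\right) = -15$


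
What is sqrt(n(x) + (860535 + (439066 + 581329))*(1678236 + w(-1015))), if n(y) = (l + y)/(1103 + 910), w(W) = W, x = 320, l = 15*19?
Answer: sqrt(105648930312014235)/183 ≈ 1.7762e+6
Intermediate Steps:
l = 285
n(y) = 95/671 + y/2013 (n(y) = (285 + y)/(1103 + 910) = (285 + y)/2013 = (285 + y)*(1/2013) = 95/671 + y/2013)
sqrt(n(x) + (860535 + (439066 + 581329))*(1678236 + w(-1015))) = sqrt((95/671 + (1/2013)*320) + (860535 + (439066 + 581329))*(1678236 - 1015)) = sqrt((95/671 + 320/2013) + (860535 + 1020395)*1677221) = sqrt(55/183 + 1880930*1677221) = sqrt(55/183 + 3154735295530) = sqrt(577316559082045/183) = sqrt(105648930312014235)/183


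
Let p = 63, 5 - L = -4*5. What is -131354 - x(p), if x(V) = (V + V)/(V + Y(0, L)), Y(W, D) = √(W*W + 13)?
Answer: -259822181/1978 + 63*√13/1978 ≈ -1.3136e+5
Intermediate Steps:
L = 25 (L = 5 - (-4)*5 = 5 - 1*(-20) = 5 + 20 = 25)
Y(W, D) = √(13 + W²) (Y(W, D) = √(W² + 13) = √(13 + W²))
x(V) = 2*V/(V + √13) (x(V) = (V + V)/(V + √(13 + 0²)) = (2*V)/(V + √(13 + 0)) = (2*V)/(V + √13) = 2*V/(V + √13))
-131354 - x(p) = -131354 - 2*63/(63 + √13) = -131354 - 126/(63 + √13)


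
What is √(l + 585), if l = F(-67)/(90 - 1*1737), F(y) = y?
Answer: √176331846/549 ≈ 24.188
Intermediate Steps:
l = 67/1647 (l = -67/(90 - 1*1737) = -67/(90 - 1737) = -67/(-1647) = -67*(-1/1647) = 67/1647 ≈ 0.040680)
√(l + 585) = √(67/1647 + 585) = √(963562/1647) = √176331846/549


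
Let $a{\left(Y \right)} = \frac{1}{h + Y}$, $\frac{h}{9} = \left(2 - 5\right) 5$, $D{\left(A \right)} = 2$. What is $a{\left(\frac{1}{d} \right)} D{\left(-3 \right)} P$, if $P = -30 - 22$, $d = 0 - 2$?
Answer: $\frac{208}{271} \approx 0.76753$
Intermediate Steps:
$d = -2$ ($d = 0 - 2 = -2$)
$h = -135$ ($h = 9 \left(2 - 5\right) 5 = 9 \left(\left(-3\right) 5\right) = 9 \left(-15\right) = -135$)
$a{\left(Y \right)} = \frac{1}{-135 + Y}$
$P = -52$ ($P = -30 - 22 = -52$)
$a{\left(\frac{1}{d} \right)} D{\left(-3 \right)} P = \frac{1}{-135 + \frac{1}{-2}} \cdot 2 \left(-52\right) = \frac{1}{-135 - \frac{1}{2}} \cdot 2 \left(-52\right) = \frac{1}{- \frac{271}{2}} \cdot 2 \left(-52\right) = \left(- \frac{2}{271}\right) 2 \left(-52\right) = \left(- \frac{4}{271}\right) \left(-52\right) = \frac{208}{271}$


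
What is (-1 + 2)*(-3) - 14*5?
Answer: -73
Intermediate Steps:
(-1 + 2)*(-3) - 14*5 = 1*(-3) - 70 = -3 - 70 = -73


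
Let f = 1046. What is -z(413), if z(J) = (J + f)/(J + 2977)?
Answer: -1459/3390 ≈ -0.43038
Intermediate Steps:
z(J) = (1046 + J)/(2977 + J) (z(J) = (J + 1046)/(J + 2977) = (1046 + J)/(2977 + J))
-z(413) = -(1046 + 413)/(2977 + 413) = -1459/3390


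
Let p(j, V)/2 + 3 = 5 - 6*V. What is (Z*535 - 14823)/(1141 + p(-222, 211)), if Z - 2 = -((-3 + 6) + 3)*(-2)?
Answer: 7333/1387 ≈ 5.2869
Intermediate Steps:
p(j, V) = 4 - 12*V (p(j, V) = -6 + 2*(5 - 6*V) = -6 + (10 - 12*V) = 4 - 12*V)
Z = 14 (Z = 2 - ((-3 + 6) + 3)*(-2) = 2 - (3 + 3)*(-2) = 2 - 1*6*(-2) = 2 - 6*(-2) = 2 + 12 = 14)
(Z*535 - 14823)/(1141 + p(-222, 211)) = (14*535 - 14823)/(1141 + (4 - 12*211)) = (7490 - 14823)/(1141 + (4 - 2532)) = -7333/(1141 - 2528) = -7333/(-1387) = -7333*(-1/1387) = 7333/1387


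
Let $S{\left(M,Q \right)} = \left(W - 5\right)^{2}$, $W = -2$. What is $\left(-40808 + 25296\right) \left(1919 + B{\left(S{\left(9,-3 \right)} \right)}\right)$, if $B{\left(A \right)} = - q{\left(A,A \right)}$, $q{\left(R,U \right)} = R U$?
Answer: $7476784$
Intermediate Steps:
$S{\left(M,Q \right)} = 49$ ($S{\left(M,Q \right)} = \left(-2 - 5\right)^{2} = \left(-7\right)^{2} = 49$)
$B{\left(A \right)} = - A^{2}$ ($B{\left(A \right)} = - A A = - A^{2}$)
$\left(-40808 + 25296\right) \left(1919 + B{\left(S{\left(9,-3 \right)} \right)}\right) = \left(-40808 + 25296\right) \left(1919 - 49^{2}\right) = - 15512 \left(1919 - 2401\right) = \left(-15512\right) \left(-482\right) = 7476784$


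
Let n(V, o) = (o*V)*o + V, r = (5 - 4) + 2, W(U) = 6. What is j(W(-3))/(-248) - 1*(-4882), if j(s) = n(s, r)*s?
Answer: 151297/31 ≈ 4880.5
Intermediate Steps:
r = 3 (r = 1 + 2 = 3)
n(V, o) = V + V*o² (n(V, o) = (V*o)*o + V = V*o² + V = V + V*o²)
j(s) = 10*s² (j(s) = (s*(1 + 3²))*s = (s*(1 + 9))*s = (s*10)*s = (10*s)*s = 10*s²)
j(W(-3))/(-248) - 1*(-4882) = (10*6²)/(-248) - 1*(-4882) = (10*36)*(-1/248) + 4882 = 360*(-1/248) + 4882 = -45/31 + 4882 = 151297/31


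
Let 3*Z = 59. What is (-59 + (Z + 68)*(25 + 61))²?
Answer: 503598481/9 ≈ 5.5955e+7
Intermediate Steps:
Z = 59/3 (Z = (⅓)*59 = 59/3 ≈ 19.667)
(-59 + (Z + 68)*(25 + 61))² = (-59 + (59/3 + 68)*(25 + 61))² = (-59 + (263/3)*86)² = (-59 + 22618/3)² = (22441/3)² = 503598481/9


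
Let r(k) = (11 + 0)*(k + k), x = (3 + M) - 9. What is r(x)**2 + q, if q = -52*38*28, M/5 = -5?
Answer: 409796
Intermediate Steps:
M = -25 (M = 5*(-5) = -25)
x = -31 (x = (3 - 25) - 9 = -22 - 9 = -31)
r(k) = 22*k (r(k) = 11*(2*k) = 22*k)
q = -55328 (q = -1976*28 = -55328)
r(x)**2 + q = (22*(-31))**2 - 55328 = (-682)**2 - 55328 = 465124 - 55328 = 409796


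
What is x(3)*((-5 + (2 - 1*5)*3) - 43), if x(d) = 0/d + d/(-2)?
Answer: 171/2 ≈ 85.500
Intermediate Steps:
x(d) = -d/2 (x(d) = 0 + d*(-½) = 0 - d/2 = -d/2)
x(3)*((-5 + (2 - 1*5)*3) - 43) = (-½*3)*((-5 + (2 - 1*5)*3) - 43) = -3*((-5 + (2 - 5)*3) - 43)/2 = -3*((-5 - 3*3) - 43)/2 = -3*((-5 - 9) - 43)/2 = -3*(-14 - 43)/2 = -3/2*(-57) = 171/2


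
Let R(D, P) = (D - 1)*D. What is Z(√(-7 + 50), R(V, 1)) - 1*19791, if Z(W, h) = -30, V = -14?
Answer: -19821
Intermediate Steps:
R(D, P) = D*(-1 + D) (R(D, P) = (-1 + D)*D = D*(-1 + D))
Z(√(-7 + 50), R(V, 1)) - 1*19791 = -30 - 1*19791 = -30 - 19791 = -19821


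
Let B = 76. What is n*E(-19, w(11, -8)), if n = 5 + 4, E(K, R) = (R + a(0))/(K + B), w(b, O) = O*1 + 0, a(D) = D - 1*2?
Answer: -30/19 ≈ -1.5789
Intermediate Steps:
a(D) = -2 + D (a(D) = D - 2 = -2 + D)
w(b, O) = O (w(b, O) = O + 0 = O)
E(K, R) = (-2 + R)/(76 + K) (E(K, R) = (R + (-2 + 0))/(K + 76) = (R - 2)/(76 + K) = (-2 + R)/(76 + K))
n = 9
n*E(-19, w(11, -8)) = 9*((-2 - 8)/(76 - 19)) = 9*(-10/57) = -30/19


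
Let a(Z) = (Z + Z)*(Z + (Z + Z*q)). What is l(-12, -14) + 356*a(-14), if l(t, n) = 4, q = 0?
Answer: 279108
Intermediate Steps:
a(Z) = 4*Z**2 (a(Z) = (Z + Z)*(Z + (Z + Z*0)) = (2*Z)*(Z + (Z + 0)) = (2*Z)*(Z + Z) = (2*Z)*(2*Z) = 4*Z**2)
l(-12, -14) + 356*a(-14) = 4 + 356*(4*(-14)**2) = 4 + 356*(4*196) = 4 + 356*784 = 4 + 279104 = 279108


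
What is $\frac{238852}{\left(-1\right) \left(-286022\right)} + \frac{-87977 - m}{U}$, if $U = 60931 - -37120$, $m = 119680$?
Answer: $- \frac{17987396501}{14022371561} \approx -1.2828$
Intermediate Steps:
$U = 98051$ ($U = 60931 + 37120 = 98051$)
$\frac{238852}{\left(-1\right) \left(-286022\right)} + \frac{-87977 - m}{U} = \frac{238852}{\left(-1\right) \left(-286022\right)} + \frac{-87977 - 119680}{98051} = \frac{238852}{286022} + \left(-87977 - 119680\right) \frac{1}{98051} = 238852 \cdot \frac{1}{286022} - \frac{207657}{98051} = \frac{119426}{143011} - \frac{207657}{98051} = - \frac{17987396501}{14022371561}$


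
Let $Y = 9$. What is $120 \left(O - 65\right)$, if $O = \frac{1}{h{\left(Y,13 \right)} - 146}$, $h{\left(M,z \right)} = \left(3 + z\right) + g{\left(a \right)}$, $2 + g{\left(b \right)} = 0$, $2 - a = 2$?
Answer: $- \frac{85810}{11} \approx -7800.9$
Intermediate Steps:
$a = 0$ ($a = 2 - 2 = 0$)
$g{\left(b \right)} = -2$ ($g{\left(b \right)} = -2 + 0 = -2$)
$h{\left(M,z \right)} = 1 + z$ ($h{\left(M,z \right)} = \left(3 + z\right) - 2 = 1 + z$)
$O = - \frac{1}{132}$ ($O = \frac{1}{\left(1 + 13\right) - 146} = \frac{1}{14 - 146} = \frac{1}{-132} = - \frac{1}{132} \approx -0.0075758$)
$120 \left(O - 65\right) = 120 \left(- \frac{1}{132} - 65\right) = 120 \left(- \frac{8581}{132}\right) = - \frac{85810}{11}$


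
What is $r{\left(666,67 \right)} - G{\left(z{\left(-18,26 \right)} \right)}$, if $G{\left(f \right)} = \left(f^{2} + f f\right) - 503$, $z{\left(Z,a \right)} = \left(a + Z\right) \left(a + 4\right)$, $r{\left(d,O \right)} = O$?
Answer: $-114630$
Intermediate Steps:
$z{\left(Z,a \right)} = \left(4 + a\right) \left(Z + a\right)$ ($z{\left(Z,a \right)} = \left(Z + a\right) \left(4 + a\right) = \left(4 + a\right) \left(Z + a\right)$)
$G{\left(f \right)} = -503 + 2 f^{2}$ ($G{\left(f \right)} = \left(f^{2} + f^{2}\right) - 503 = 2 f^{2} - 503 = -503 + 2 f^{2}$)
$r{\left(666,67 \right)} - G{\left(z{\left(-18,26 \right)} \right)} = 67 - \left(-503 + 2 \left(26^{2} + 4 \left(-18\right) + 4 \cdot 26 - 468\right)^{2}\right) = 67 - \left(-503 + 2 \left(676 - 72 + 104 - 468\right)^{2}\right) = 67 - \left(-503 + 2 \cdot 240^{2}\right) = 67 - \left(-503 + 2 \cdot 57600\right) = 67 - \left(-503 + 115200\right) = 67 - 114697 = -114630$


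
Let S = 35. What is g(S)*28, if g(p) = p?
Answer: 980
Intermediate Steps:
g(S)*28 = 35*28 = 980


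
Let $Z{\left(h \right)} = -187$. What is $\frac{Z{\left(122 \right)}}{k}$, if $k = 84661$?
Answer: $- \frac{187}{84661} \approx -0.0022088$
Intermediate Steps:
$\frac{Z{\left(122 \right)}}{k} = - \frac{187}{84661}$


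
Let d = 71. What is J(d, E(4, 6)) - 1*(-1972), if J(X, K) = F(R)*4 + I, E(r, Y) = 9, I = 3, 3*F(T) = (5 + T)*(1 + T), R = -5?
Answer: 1975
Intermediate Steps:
F(T) = (1 + T)*(5 + T)/3 (F(T) = ((5 + T)*(1 + T))/3 = ((1 + T)*(5 + T))/3 = (1 + T)*(5 + T)/3)
J(X, K) = 3 (J(X, K) = (5/3 + 2*(-5) + (⅓)*(-5)²)*4 + 3 = (5/3 - 10 + (⅓)*25)*4 + 3 = (5/3 - 10 + 25/3)*4 + 3 = 0*4 + 3 = 0 + 3 = 3)
J(d, E(4, 6)) - 1*(-1972) = 3 - 1*(-1972) = 3 + 1972 = 1975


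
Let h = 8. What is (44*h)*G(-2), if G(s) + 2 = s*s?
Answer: 704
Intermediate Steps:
G(s) = -2 + s**2 (G(s) = -2 + s*s = -2 + s**2)
(44*h)*G(-2) = (44*8)*(-2 + (-2)**2) = 352*(-2 + 4) = 352*2 = 704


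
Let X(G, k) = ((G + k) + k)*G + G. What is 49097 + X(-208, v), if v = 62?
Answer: 66361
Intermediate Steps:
X(G, k) = G + G*(G + 2*k) (X(G, k) = (G + 2*k)*G + G = G*(G + 2*k) + G = G + G*(G + 2*k))
49097 + X(-208, v) = 49097 - 208*(1 - 208 + 2*62) = 49097 - 208*(1 - 208 + 124) = 49097 - 208*(-83) = 49097 + 17264 = 66361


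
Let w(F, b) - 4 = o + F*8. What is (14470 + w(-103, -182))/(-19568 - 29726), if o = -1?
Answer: -13649/49294 ≈ -0.27689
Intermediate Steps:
w(F, b) = 3 + 8*F (w(F, b) = 4 + (-1 + F*8) = 4 + (-1 + 8*F) = 3 + 8*F)
(14470 + w(-103, -182))/(-19568 - 29726) = (14470 + (3 + 8*(-103)))/(-19568 - 29726) = (14470 + (3 - 824))/(-49294) = (14470 - 821)*(-1/49294) = 13649*(-1/49294) = -13649/49294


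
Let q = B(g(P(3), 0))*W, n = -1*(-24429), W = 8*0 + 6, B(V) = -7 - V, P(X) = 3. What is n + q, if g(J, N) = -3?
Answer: 24405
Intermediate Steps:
W = 6 (W = 0 + 6 = 6)
n = 24429
q = -24 (q = (-7 - 1*(-3))*6 = (-7 + 3)*6 = -4*6 = -24)
n + q = 24429 - 24 = 24405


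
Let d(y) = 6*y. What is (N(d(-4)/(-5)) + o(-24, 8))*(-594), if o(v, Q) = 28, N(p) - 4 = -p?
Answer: -80784/5 ≈ -16157.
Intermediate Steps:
N(p) = 4 - p
(N(d(-4)/(-5)) + o(-24, 8))*(-594) = ((4 - 6*(-4)/(-5)) + 28)*(-594) = ((4 - (-24)*(-1)/5) + 28)*(-594) = ((4 - 1*24/5) + 28)*(-594) = ((4 - 24/5) + 28)*(-594) = (-⅘ + 28)*(-594) = (136/5)*(-594) = -80784/5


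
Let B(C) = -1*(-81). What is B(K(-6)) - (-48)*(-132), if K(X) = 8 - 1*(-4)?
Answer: -6255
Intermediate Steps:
K(X) = 12 (K(X) = 8 + 4 = 12)
B(C) = 81
B(K(-6)) - (-48)*(-132) = 81 - (-48)*(-132) = 81 - 1*6336 = 81 - 6336 = -6255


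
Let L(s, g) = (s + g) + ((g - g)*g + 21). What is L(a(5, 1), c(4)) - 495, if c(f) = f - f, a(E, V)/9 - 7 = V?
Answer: -402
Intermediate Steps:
a(E, V) = 63 + 9*V
c(f) = 0
L(s, g) = 21 + g + s (L(s, g) = (g + s) + (0*g + 21) = (g + s) + (0 + 21) = (g + s) + 21 = 21 + g + s)
L(a(5, 1), c(4)) - 495 = (21 + 0 + (63 + 9*1)) - 495 = (21 + 0 + (63 + 9)) - 495 = (21 + 0 + 72) - 495 = 93 - 495 = -402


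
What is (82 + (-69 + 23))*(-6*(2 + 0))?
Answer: -432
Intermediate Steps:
(82 + (-69 + 23))*(-6*(2 + 0)) = (82 - 46)*(-6*2) = 36*(-12) = -432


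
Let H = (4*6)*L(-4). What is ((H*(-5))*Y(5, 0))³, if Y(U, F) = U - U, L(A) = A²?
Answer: 0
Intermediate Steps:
H = 384 (H = (4*6)*(-4)² = 24*16 = 384)
Y(U, F) = 0
((H*(-5))*Y(5, 0))³ = ((384*(-5))*0)³ = (-1920*0)³ = 0³ = 0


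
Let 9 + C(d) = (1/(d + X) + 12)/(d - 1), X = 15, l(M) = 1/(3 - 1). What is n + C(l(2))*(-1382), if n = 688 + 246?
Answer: 1448268/31 ≈ 46718.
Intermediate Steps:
l(M) = 1/2
n = 934
C(d) = -9 + (12 + 1/(15 + d))/(-1 + d) (C(d) = -9 + (1/(d + 15) + 12)/(d - 1) = -9 + (1/(15 + d) + 12)/(-1 + d) = -9 + (12 + 1/(15 + d))/(-1 + d))
n + C(l(2))*(-1382) = 934 + ((316 - 114*1/2 - 9*(1/2)**2)/(-15 + (1/2)**2 + 14*(1/2)))*(-1382) = 934 + ((316 - 57 - 9*1/4)/(-15 + 1/4 + 7))*(-1382) = 934 + ((316 - 57 - 9/4)/(-31/4))*(-1382) = 934 - 4/31*1027/4*(-1382) = 934 - 1027/31*(-1382) = 934 + 1419314/31 = 1448268/31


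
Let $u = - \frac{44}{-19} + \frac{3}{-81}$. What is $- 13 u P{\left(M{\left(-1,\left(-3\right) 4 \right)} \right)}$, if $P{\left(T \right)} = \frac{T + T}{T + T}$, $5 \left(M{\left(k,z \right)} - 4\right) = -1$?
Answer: $- \frac{15197}{513} \approx -29.624$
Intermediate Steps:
$u = \frac{1169}{513}$ ($u = \left(-44\right) \left(- \frac{1}{19}\right) + 3 \left(- \frac{1}{81}\right) = \frac{44}{19} - \frac{1}{27} = \frac{1169}{513} \approx 2.2788$)
$M{\left(k,z \right)} = \frac{19}{5}$ ($M{\left(k,z \right)} = 4 + \frac{1}{5} \left(-1\right) = 4 - \frac{1}{5} = \frac{19}{5}$)
$P{\left(T \right)} = 1$ ($P{\left(T \right)} = \frac{2 T}{2 T} = 2 T \frac{1}{2 T} = 1$)
$- 13 u P{\left(M{\left(-1,\left(-3\right) 4 \right)} \right)} = \left(-13\right) \frac{1169}{513} \cdot 1 = \left(- \frac{15197}{513}\right) 1 = - \frac{15197}{513}$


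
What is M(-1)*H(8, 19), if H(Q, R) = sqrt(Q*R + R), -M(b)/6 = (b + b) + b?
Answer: 54*sqrt(19) ≈ 235.38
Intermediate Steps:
M(b) = -18*b (M(b) = -6*((b + b) + b) = -6*(2*b + b) = -18*b)
H(Q, R) = sqrt(R + Q*R)
M(-1)*H(8, 19) = (-18*(-1))*sqrt(19*(1 + 8)) = 18*sqrt(19*9) = 18*sqrt(171) = 18*(3*sqrt(19)) = 54*sqrt(19)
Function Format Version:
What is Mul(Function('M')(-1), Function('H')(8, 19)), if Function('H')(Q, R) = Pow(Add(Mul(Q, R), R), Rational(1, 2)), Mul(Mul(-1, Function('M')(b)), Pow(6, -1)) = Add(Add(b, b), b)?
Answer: Mul(54, Pow(19, Rational(1, 2))) ≈ 235.38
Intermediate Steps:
Function('M')(b) = Mul(-18, b) (Function('M')(b) = Mul(-6, Add(Add(b, b), b)) = Mul(-6, Add(Mul(2, b), b)) = Mul(-6, Mul(3, b)) = Mul(-18, b))
Function('H')(Q, R) = Pow(Add(R, Mul(Q, R)), Rational(1, 2))
Mul(Function('M')(-1), Function('H')(8, 19)) = Mul(Mul(-18, -1), Pow(Mul(19, Add(1, 8)), Rational(1, 2))) = Mul(18, Pow(Mul(19, 9), Rational(1, 2))) = Mul(18, Pow(171, Rational(1, 2))) = Mul(18, Mul(3, Pow(19, Rational(1, 2)))) = Mul(54, Pow(19, Rational(1, 2)))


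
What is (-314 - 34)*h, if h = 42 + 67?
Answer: -37932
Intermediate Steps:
h = 109
(-314 - 34)*h = (-314 - 34)*109 = -348*109 = -37932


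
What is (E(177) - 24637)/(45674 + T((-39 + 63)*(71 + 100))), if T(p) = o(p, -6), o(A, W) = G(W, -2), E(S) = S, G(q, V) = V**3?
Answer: -12230/22833 ≈ -0.53563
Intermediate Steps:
o(A, W) = -8 (o(A, W) = (-2)**3 = -8)
T(p) = -8
(E(177) - 24637)/(45674 + T((-39 + 63)*(71 + 100))) = (177 - 24637)/(45674 - 8) = -24460/45666 = -24460*1/45666 = -12230/22833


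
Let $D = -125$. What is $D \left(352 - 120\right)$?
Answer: $-29000$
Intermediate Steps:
$D \left(352 - 120\right) = - 125 \left(352 - 120\right) = \left(-125\right) 232 = -29000$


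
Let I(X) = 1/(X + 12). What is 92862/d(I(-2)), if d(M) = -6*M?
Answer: -154770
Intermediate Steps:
I(X) = 1/(12 + X)
92862/d(I(-2)) = 92862/((-6/(12 - 2))) = 92862/((-6/10)) = 92862/((-6*1/10)) = 92862/(-3/5) = 92862*(-5/3) = -154770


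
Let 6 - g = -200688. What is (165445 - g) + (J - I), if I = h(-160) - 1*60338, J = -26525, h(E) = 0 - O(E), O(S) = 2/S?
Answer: -114881/80 ≈ -1436.0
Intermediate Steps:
g = 200694 (g = 6 - 1*(-200688) = 6 + 200688 = 200694)
h(E) = -2/E (h(E) = 0 - 2/E = -2/E)
I = -4827039/80 (I = -2/(-160) - 1*60338 = -2*(-1/160) - 60338 = 1/80 - 60338 = -4827039/80 ≈ -60338.)
(165445 - g) + (J - I) = (165445 - 1*200694) + (-26525 - 1*(-4827039/80)) = (165445 - 200694) + (-26525 + 4827039/80) = -35249 + 2705039/80 = -114881/80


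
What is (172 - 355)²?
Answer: 33489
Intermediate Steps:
(172 - 355)² = (-183)² = 33489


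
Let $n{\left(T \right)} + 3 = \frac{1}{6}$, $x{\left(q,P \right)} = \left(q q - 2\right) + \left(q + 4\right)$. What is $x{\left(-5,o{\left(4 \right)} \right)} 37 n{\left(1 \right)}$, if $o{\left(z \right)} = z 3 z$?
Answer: $- \frac{6919}{3} \approx -2306.3$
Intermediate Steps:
$o{\left(z \right)} = 3 z^{2}$ ($o{\left(z \right)} = 3 z z = 3 z^{2}$)
$x{\left(q,P \right)} = 2 + q + q^{2}$ ($x{\left(q,P \right)} = \left(q^{2} - 2\right) + \left(4 + q\right) = \left(-2 + q^{2}\right) + \left(4 + q\right) = 2 + q + q^{2}$)
$n{\left(T \right)} = - \frac{17}{6}$ ($n{\left(T \right)} = -3 + \frac{1}{6} = - \frac{17}{6}$)
$x{\left(-5,o{\left(4 \right)} \right)} 37 n{\left(1 \right)} = \left(2 - 5 + \left(-5\right)^{2}\right) 37 \left(- \frac{17}{6}\right) = \left(2 - 5 + 25\right) 37 \left(- \frac{17}{6}\right) = 22 \cdot 37 \left(- \frac{17}{6}\right) = 814 \left(- \frac{17}{6}\right) = - \frac{6919}{3}$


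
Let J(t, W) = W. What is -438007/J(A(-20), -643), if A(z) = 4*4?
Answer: 438007/643 ≈ 681.19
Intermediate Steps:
A(z) = 16
-438007/J(A(-20), -643) = -438007/(-643) = -438007*(-1/643) = 438007/643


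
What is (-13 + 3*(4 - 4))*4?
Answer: -52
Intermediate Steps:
(-13 + 3*(4 - 4))*4 = (-13 + 3*0)*4 = (-13 + 0)*4 = -13*4 = -52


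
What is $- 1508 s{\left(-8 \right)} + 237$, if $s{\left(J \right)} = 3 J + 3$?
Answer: $31905$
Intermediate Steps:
$s{\left(J \right)} = 3 + 3 J$
$- 1508 s{\left(-8 \right)} + 237 = - 1508 \left(3 + 3 \left(-8\right)\right) + 237 = - 1508 \left(3 - 24\right) + 237 = \left(-1508\right) \left(-21\right) + 237 = 31668 + 237 = 31905$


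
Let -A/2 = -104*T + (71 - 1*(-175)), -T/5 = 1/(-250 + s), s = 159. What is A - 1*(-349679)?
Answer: 2444389/7 ≈ 3.4920e+5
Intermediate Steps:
T = 5/91 (T = -5/(-250 + 159) = -5/(-91) = -5*(-1/91) = 5/91 ≈ 0.054945)
A = -3364/7 (A = -2*(-104*5/91 + (71 - 1*(-175))) = -2*(-40/7 + (71 + 175)) = -2*(-40/7 + 246) = -2*1682/7 = -3364/7 ≈ -480.57)
A - 1*(-349679) = -3364/7 - 1*(-349679) = -3364/7 + 349679 = 2444389/7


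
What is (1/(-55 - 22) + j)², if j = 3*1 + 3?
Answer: 212521/5929 ≈ 35.844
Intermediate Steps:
j = 6 (j = 3 + 3 = 6)
(1/(-55 - 22) + j)² = (1/(-55 - 22) + 6)² = (1/(-77) + 6)² = (-1/77 + 6)² = (461/77)² = 212521/5929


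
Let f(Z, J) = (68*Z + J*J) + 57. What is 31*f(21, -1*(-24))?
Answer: 63891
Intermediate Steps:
f(Z, J) = 57 + J² + 68*Z (f(Z, J) = (68*Z + J²) + 57 = (J² + 68*Z) + 57 = 57 + J² + 68*Z)
31*f(21, -1*(-24)) = 31*(57 + (-1*(-24))² + 68*21) = 31*(57 + 24² + 1428) = 31*(57 + 576 + 1428) = 31*2061 = 63891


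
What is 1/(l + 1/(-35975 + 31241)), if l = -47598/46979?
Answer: -222398586/225375911 ≈ -0.98679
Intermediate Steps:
l = -47598/46979 (l = -47598*1/46979 = -47598/46979 ≈ -1.0132)
1/(l + 1/(-35975 + 31241)) = 1/(-47598/46979 + 1/(-35975 + 31241)) = 1/(-47598/46979 + 1/(-4734)) = 1/(-47598/46979 - 1/4734) = 1/(-225375911/222398586) = -222398586/225375911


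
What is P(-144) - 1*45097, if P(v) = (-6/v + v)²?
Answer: -14038847/576 ≈ -24373.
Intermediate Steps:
P(v) = (v - 6/v)²
P(-144) - 1*45097 = (-6 + (-144)²)²/(-144)² - 1*45097 = (-6 + 20736)²/20736 - 45097 = (1/20736)*20730² - 45097 = (1/20736)*429732900 - 45097 = 11937025/576 - 45097 = -14038847/576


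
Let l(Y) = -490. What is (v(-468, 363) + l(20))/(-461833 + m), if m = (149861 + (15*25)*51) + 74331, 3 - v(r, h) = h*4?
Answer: 1939/218516 ≈ 0.0088735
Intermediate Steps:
v(r, h) = 3 - 4*h (v(r, h) = 3 - h*4 = 3 - 4*h)
m = 243317 (m = (149861 + 375*51) + 74331 = (149861 + 19125) + 74331 = 168986 + 74331 = 243317)
(v(-468, 363) + l(20))/(-461833 + m) = ((3 - 4*363) - 490)/(-461833 + 243317) = ((3 - 1452) - 490)/(-218516) = (-1449 - 490)*(-1/218516) = -1939*(-1/218516) = 1939/218516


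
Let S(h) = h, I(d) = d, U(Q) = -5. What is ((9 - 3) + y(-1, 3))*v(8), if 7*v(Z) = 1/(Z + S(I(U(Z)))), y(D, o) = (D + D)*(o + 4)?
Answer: -8/21 ≈ -0.38095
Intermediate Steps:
y(D, o) = 2*D*(4 + o) (y(D, o) = (2*D)*(4 + o) = 2*D*(4 + o))
v(Z) = 1/(7*(-5 + Z)) (v(Z) = 1/(7*(Z - 5)) = 1/(7*(-5 + Z)))
((9 - 3) + y(-1, 3))*v(8) = ((9 - 3) + 2*(-1)*(4 + 3))*(1/(7*(-5 + 8))) = (6 + 2*(-1)*7)*((1/7)/3) = (6 - 14)*((1/7)*(1/3)) = -8*1/21 = -8/21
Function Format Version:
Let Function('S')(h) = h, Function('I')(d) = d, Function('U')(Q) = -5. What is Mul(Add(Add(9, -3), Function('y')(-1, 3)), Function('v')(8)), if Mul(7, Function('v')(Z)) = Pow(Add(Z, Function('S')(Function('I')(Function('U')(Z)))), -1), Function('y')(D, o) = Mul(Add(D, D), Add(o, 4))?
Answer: Rational(-8, 21) ≈ -0.38095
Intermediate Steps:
Function('y')(D, o) = Mul(2, D, Add(4, o)) (Function('y')(D, o) = Mul(Mul(2, D), Add(4, o)) = Mul(2, D, Add(4, o)))
Function('v')(Z) = Mul(Rational(1, 7), Pow(Add(-5, Z), -1)) (Function('v')(Z) = Mul(Rational(1, 7), Pow(Add(Z, -5), -1)) = Mul(Rational(1, 7), Pow(Add(-5, Z), -1)))
Mul(Add(Add(9, -3), Function('y')(-1, 3)), Function('v')(8)) = Mul(Add(Add(9, -3), Mul(2, -1, Add(4, 3))), Mul(Rational(1, 7), Pow(Add(-5, 8), -1))) = Mul(Add(6, Mul(2, -1, 7)), Mul(Rational(1, 7), Pow(3, -1))) = Mul(Add(6, -14), Mul(Rational(1, 7), Rational(1, 3))) = Mul(-8, Rational(1, 21)) = Rational(-8, 21)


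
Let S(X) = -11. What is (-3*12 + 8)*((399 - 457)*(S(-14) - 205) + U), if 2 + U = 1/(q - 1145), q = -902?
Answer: -717940188/2047 ≈ -3.5073e+5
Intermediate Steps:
U = -4095/2047 (U = -2 + 1/(-902 - 1145) = -2 + 1/(-2047) = -2 - 1/2047 = -4095/2047 ≈ -2.0005)
(-3*12 + 8)*((399 - 457)*(S(-14) - 205) + U) = (-3*12 + 8)*((399 - 457)*(-11 - 205) - 4095/2047) = (-36 + 8)*(-58*(-216) - 4095/2047) = -28*(12528 - 4095/2047) = -28*25640721/2047 = -717940188/2047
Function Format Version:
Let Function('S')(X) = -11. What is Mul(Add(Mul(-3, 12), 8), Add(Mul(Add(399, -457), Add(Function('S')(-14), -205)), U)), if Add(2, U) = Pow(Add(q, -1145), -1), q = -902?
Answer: Rational(-717940188, 2047) ≈ -3.5073e+5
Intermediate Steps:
U = Rational(-4095, 2047) (U = Add(-2, Pow(Add(-902, -1145), -1)) = Add(-2, Pow(-2047, -1)) = Add(-2, Rational(-1, 2047)) = Rational(-4095, 2047) ≈ -2.0005)
Mul(Add(Mul(-3, 12), 8), Add(Mul(Add(399, -457), Add(Function('S')(-14), -205)), U)) = Mul(Add(Mul(-3, 12), 8), Add(Mul(Add(399, -457), Add(-11, -205)), Rational(-4095, 2047))) = Mul(Add(-36, 8), Add(Mul(-58, -216), Rational(-4095, 2047))) = Mul(-28, Add(12528, Rational(-4095, 2047))) = Mul(-28, Rational(25640721, 2047)) = Rational(-717940188, 2047)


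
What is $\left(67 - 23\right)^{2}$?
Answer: $1936$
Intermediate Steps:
$\left(67 - 23\right)^{2} = 44^{2} = 1936$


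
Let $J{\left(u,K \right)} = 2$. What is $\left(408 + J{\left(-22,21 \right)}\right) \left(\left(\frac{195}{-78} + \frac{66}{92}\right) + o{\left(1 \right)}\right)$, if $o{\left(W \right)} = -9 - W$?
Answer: $- \frac{111110}{23} \approx -4830.9$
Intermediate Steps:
$\left(408 + J{\left(-22,21 \right)}\right) \left(\left(\frac{195}{-78} + \frac{66}{92}\right) + o{\left(1 \right)}\right) = \left(408 + 2\right) \left(\left(\frac{195}{-78} + \frac{66}{92}\right) - 10\right) = 410 \left(\left(195 \left(- \frac{1}{78}\right) + 66 \cdot \frac{1}{92}\right) - 10\right) = 410 \left(\left(- \frac{5}{2} + \frac{33}{46}\right) - 10\right) = 410 \left(- \frac{41}{23} - 10\right) = 410 \left(- \frac{271}{23}\right) = - \frac{111110}{23}$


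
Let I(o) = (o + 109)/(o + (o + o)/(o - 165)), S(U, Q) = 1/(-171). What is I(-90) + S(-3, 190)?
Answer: -18917/86526 ≈ -0.21863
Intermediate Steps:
S(U, Q) = -1/171
I(o) = (109 + o)/(o + 2*o/(-165 + o)) (I(o) = (109 + o)/(o + (2*o)/(-165 + o)) = (109 + o)/(o + 2*o/(-165 + o)))
I(-90) + S(-3, 190) = (-17985 + (-90)² - 56*(-90))/((-90)*(-163 - 90)) - 1/171 = -1/90*(-17985 + 8100 + 5040)/(-253) - 1/171 = -1/90*(-1/253)*(-4845) - 1/171 = -323/1518 - 1/171 = -18917/86526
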